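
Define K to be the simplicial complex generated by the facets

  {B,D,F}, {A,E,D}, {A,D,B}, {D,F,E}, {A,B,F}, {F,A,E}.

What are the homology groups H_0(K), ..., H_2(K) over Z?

H_0 = Z,  H_1 = 0,  H_2 = Z.

Order the vertices as A < B < D < E < F. Listing each simplex with vertices in this order, K has dimension 2 with simplices:

  0-simplices (5): A, B, D, E, F
  1-simplices (9): AB, AD, AE, AF, BD, BF, DE, DF, EF
  2-simplices (6): ABD, ABF, ADE, AEF, BDF, DEF

Hence C_0 ≅ Z^5, C_1 ≅ Z^9, C_2 ≅ Z^6.

Boundary ∂_1: C_1 → C_0 is given by ∂[p,q] = [q] − [p].
This gives a 5×9 integer matrix of rank 4; reducing to Smith normal form yields diagonal entries (1,1,1,1).

The boundary map ∂_2: C_2 → C_1 acts by ∂[p,q,r] = [q,r] − [p,r] + [p,q]. For instance
  ∂BDF = DF − BF + BD,
  ∂AEF = EF − AF + AE.
As a 9×6 matrix over Z this has rank 5, with invariant factors (1,1,1,1,1).

Now H_k = ker ∂_k / im ∂_{k+1}, so:

  H_0: rank C_0 − rank ∂_1 = 5 − 4 = 1, and the invariant factors of ∂_1 are all 1, so H_0 ≅ Z.
  H_1: rank ker ∂_1 − rank ∂_2 = (9 − 4) − 5 = 0, and the invariant factors of ∂_2 are all 1, so H_1 ≅ 0.
  H_2: rank ker ∂_2 − rank ∂_3 = (6 − 5) − 0 = 1, and there is no ∂_3, so H_2 ≅ Z.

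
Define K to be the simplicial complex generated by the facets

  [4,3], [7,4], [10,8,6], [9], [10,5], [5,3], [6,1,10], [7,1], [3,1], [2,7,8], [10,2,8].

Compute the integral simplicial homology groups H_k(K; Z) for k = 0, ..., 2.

Take the total order 1 < 2 < 3 < 4 < 5 < 6 < 7 < 8 < 9 < 10 on the vertex set. Then K (dimension 2) consists of the simplices:

  0-simplices (10): [1], [2], [3], [4], [5], [6], [7], [8], [9], [10]
  1-simplices (15): [1,3], [1,6], [1,7], [1,10], [2,7], [2,8], [2,10], [3,4], [3,5], [4,7], [5,10], [6,8], [6,10], [7,8], [8,10]
  2-simplices (4): [1,6,10], [2,7,8], [2,8,10], [6,8,10]

so the chain groups are C_0 ≅ Z^10, C_1 ≅ Z^15, C_2 ≅ Z^4.

The boundary map ∂_1: C_1 → C_0 maps an edge to its endpoints' difference, ∂[p,q] = q − p.
The 10×15 boundary matrix has rank 8 and Smith normal form diag(1,1,1,1,1,1,1,1).

The boundary map ∂_2: C_2 → C_1 maps a triangle to the signed sum of its edges. For instance
  ∂[2,8,10] = [8,10] − [2,10] + [2,8],
  ∂[1,6,10] = [6,10] − [1,10] + [1,6].
This gives a 15×4 integer matrix of rank 4; reducing to Smith normal form yields diagonal entries (1,1,1,1).

Reading off H_k = ker ∂_k / im ∂_{k+1}:

  H_0: rank C_0 − rank ∂_1 = 10 − 8 = 2, and the invariant factors of ∂_1 are all 1, so H_0 = Z^2.
  H_1: rank ker ∂_1 − rank ∂_2 = (15 − 8) − 4 = 3, and the invariant factors of ∂_2 are all 1, so H_1 = Z^3.
  H_2: rank ker ∂_2 − rank ∂_3 = (4 − 4) − 0 = 0, and there is no ∂_3, so H_2 = 0.

As a check, the Euler characteristic is 10 − 15 + 4 = -1, which agrees with 2 − 3 + 0 = -1.

H_0 = Z^2,  H_1 = Z^3,  H_2 = 0.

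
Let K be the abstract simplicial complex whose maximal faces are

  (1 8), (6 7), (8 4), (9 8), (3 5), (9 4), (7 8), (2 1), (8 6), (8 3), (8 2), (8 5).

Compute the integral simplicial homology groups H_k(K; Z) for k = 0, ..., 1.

K has 9 vertices, 12 edges.
rank ∂_0 = 0, rank ∂_1 = 8 ⇒ b_0 = 9 − 0 − 8 = 1; all invariant factors of ∂_1 are 1 so no torsion. So H_0 = Z.
rank ∂_1 = 8, rank ∂_2 = 0 ⇒ b_1 = 12 − 8 − 0 = 4. So H_1 = Z^4.

H_0 = Z,  H_1 = Z^4.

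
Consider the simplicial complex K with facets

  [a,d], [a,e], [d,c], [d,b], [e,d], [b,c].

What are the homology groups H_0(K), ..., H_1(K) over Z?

Fix the vertex order a < b < c < d < e and write every simplex with vertices in increasing order. Then dim K = 1 and the simplices of K are:

  0-simplices (5): a, b, c, d, e
  1-simplices (6): ad, ae, bc, bd, cd, de

so the chain groups are C_0 ≅ Z^5, C_1 ≅ Z^6.

∂_1: C_1 → C_0 is given by ∂[p,q] = [q] − [p].
This gives a 5×6 integer matrix of rank 4; reducing to Smith normal form yields diagonal entries (1,1,1,1).

From H_k ≅ ker(∂_k) / im(∂_{k+1}) we obtain:

  H_0: rank C_0 − rank ∂_1 = 5 − 4 = 1, and the invariant factors of ∂_1 are all 1, so H_0 ≅ Z.
  H_1: rank ker ∂_1 − rank ∂_2 = (6 − 4) − 0 = 2, and there is no ∂_2, so H_1 ≅ Z^2.

As a check, the Euler characteristic is 5 − 6 = -1, which agrees with 1 − 2 = -1.

H_0 ≅ Z,  H_1 ≅ Z^2.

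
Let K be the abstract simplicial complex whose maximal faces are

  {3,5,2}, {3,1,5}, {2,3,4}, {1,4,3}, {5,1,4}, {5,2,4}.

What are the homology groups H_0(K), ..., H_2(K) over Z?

Take the total order 1 < 2 < 3 < 4 < 5 on the vertex set. Then K (dimension 2) consists of the simplices:

  0-simplices (5): [1], [2], [3], [4], [5]
  1-simplices (9): [1,3], [1,4], [1,5], [2,3], [2,4], [2,5], [3,4], [3,5], [4,5]
  2-simplices (6): [1,3,4], [1,3,5], [1,4,5], [2,3,4], [2,3,5], [2,4,5]

giving chain groups C_0 ≅ Z^5, C_1 ≅ Z^9, C_2 ≅ Z^6.

The boundary map ∂_1: C_1 → C_0 is given by ∂[p,q] = [q] − [p].
This gives a 5×9 integer matrix of rank 4; reducing to Smith normal form yields diagonal entries (1,1,1,1).

∂_2: C_2 → C_1 maps a triangle to the signed sum of its edges. For instance
  ∂[1,4,5] = [4,5] − [1,5] + [1,4],
  ∂[2,4,5] = [4,5] − [2,5] + [2,4].
As a 9×6 matrix over Z this has rank 5, with invariant factors (1,1,1,1,1).

From H_k ≅ ker(∂_k) / im(∂_{k+1}) we obtain:

  H_0: rank C_0 − rank ∂_1 = 5 − 4 = 1, and the invariant factors of ∂_1 are all 1, so H_0 = Z.
  H_1: rank ker ∂_1 − rank ∂_2 = (9 − 4) − 5 = 0, and the invariant factors of ∂_2 are all 1, so H_1 = 0.
  H_2: rank ker ∂_2 − rank ∂_3 = (6 − 5) − 0 = 1, and there is no ∂_3, so H_2 = Z.

H_0 ≅ Z,  H_1 = 0,  H_2 ≅ Z.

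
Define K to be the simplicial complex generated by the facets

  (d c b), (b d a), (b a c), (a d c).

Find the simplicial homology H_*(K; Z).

K has 4 vertices, 6 edges, 4 triangles.
rank ∂_0 = 0, rank ∂_1 = 3 ⇒ b_0 = 4 − 0 − 3 = 1; all invariant factors of ∂_1 are 1 so no torsion. So H_0 = Z.
rank ∂_1 = 3, rank ∂_2 = 3 ⇒ b_1 = 6 − 3 − 3 = 0; all invariant factors of ∂_2 are 1 so no torsion. So H_1 = 0.
rank ∂_2 = 3, rank ∂_3 = 0 ⇒ b_2 = 4 − 3 − 0 = 1. So H_2 = Z.

H_0 ≅ Z,  H_1 = 0,  H_2 ≅ Z.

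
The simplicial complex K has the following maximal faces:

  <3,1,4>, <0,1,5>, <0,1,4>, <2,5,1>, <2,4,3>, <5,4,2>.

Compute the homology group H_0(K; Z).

Fix the vertex order 0 < 1 < 2 < 3 < 4 < 5 and write every simplex with vertices in increasing order. Then dim K = 2 and the simplices of K are:

  0-simplices (6): [0], [1], [2], [3], [4], [5]
  1-simplices (12): [0,1], [0,4], [0,5], [1,2], [1,3], [1,4], [1,5], [2,3], [2,4], [2,5], [3,4], [4,5]
  2-simplices (6): [0,1,4], [0,1,5], [1,2,5], [1,3,4], [2,3,4], [2,4,5]

so the chain groups are C_0 ≅ Z^6, C_1 ≅ Z^12, C_2 ≅ Z^6.

Boundary ∂_1: C_1 → C_0 maps an edge to its endpoints' difference, ∂[p,q] = q − p. For instance
  ∂[1,3] = [3] − [1].
The 6×12 boundary matrix has rank 5 and Smith normal form diag(1,1,1,1,1).

Boundary ∂_2: C_2 → C_1 acts by ∂[p,q,r] = [q,r] − [p,r] + [p,q]. For instance
  ∂[1,3,4] = [3,4] − [1,4] + [1,3],
  ∂[1,2,5] = [2,5] − [1,5] + [1,2].
The resulting 12×6 matrix has rank 6, and its Smith normal form has invariant factors (1,1,1,1,1,1).

Now H_k = ker ∂_k / im ∂_{k+1}, so:

  H_0: rank C_0 − rank ∂_1 = 6 − 5 = 1, and the invariant factors of ∂_1 are all 1, so H_0 ≅ Z.

H_0 ≅ Z.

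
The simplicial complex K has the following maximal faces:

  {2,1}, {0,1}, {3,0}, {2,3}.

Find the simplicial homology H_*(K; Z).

We work with the vertex ordering 0 < 1 < 2 < 3. The simplices of K, each written with vertices in increasing order, are:

  0-simplices (4): [0], [1], [2], [3]
  1-simplices (4): [0,1], [0,3], [1,2], [2,3]

so the chain groups are C_0 ≅ Z^4, C_1 ≅ Z^4.

Boundary ∂_1: C_1 → C_0 is given by ∂[p,q] = [q] − [p]. For instance
  ∂[1,2] = [2] − [1].
The 4×4 boundary matrix has rank 3 and Smith normal form diag(1,1,1).

Computing H_k = (kernel of ∂_k) / (image of ∂_{k+1}):

  H_0: rank C_0 − rank ∂_1 = 4 − 3 = 1, and the invariant factors of ∂_1 are all 1, so H_0 ≅ Z.
  H_1: rank ker ∂_1 − rank ∂_2 = (4 − 3) − 0 = 1, and there is no ∂_2, so H_1 ≅ Z.

(K is a triangulation of the circle S^1.)

H_0 ≅ Z,  H_1 ≅ Z.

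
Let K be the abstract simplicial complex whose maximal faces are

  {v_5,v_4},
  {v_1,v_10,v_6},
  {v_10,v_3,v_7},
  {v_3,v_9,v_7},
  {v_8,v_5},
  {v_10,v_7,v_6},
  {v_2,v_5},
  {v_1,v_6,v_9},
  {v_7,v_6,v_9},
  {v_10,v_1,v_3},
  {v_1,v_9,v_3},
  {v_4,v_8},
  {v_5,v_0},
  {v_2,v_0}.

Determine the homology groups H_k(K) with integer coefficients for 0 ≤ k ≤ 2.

Take the total order v_0 < v_1 < v_2 < v_3 < v_4 < v_5 < v_6 < v_7 < v_8 < v_9 < v_10 on the vertex set. Then K (dimension 2) consists of the simplices:

  0-simplices (11): [v_0], [v_1], [v_2], [v_3], [v_4], [v_5], [v_6], [v_7], [v_8], [v_9], [v_10]
  1-simplices (18): (18 of them)
  2-simplices (8): [v_1,v_3,v_9], [v_1,v_3,v_10], [v_1,v_6,v_9], [v_1,v_6,v_10], [v_3,v_7,v_9], [v_3,v_7,v_10], [v_6,v_7,v_9], [v_6,v_7,v_10]

so the chain groups are C_0 ≅ Z^11, C_1 ≅ Z^18, C_2 ≅ Z^8.

∂_1: C_1 → C_0 sends each edge [p,q] (with p < q) to q − p. For instance
  ∂[v_1,v_3] = [v_3] − [v_1].
As a 11×18 matrix over Z this has rank 9, with invariant factors (1,1,1,1,1,1,1,1,1).

The boundary map ∂_2: C_2 → C_1 acts by ∂[p,q,r] = [q,r] − [p,r] + [p,q]. For instance
  ∂[v_6,v_7,v_10] = [v_7,v_10] − [v_6,v_10] + [v_6,v_7],
  ∂[v_1,v_3,v_10] = [v_3,v_10] − [v_1,v_10] + [v_1,v_3].
As a 18×8 matrix over Z this has rank 7, with invariant factors (1,1,1,1,1,1,1).

Reading off H_k = ker ∂_k / im ∂_{k+1}:

  H_0: rank C_0 − rank ∂_1 = 11 − 9 = 2, and the invariant factors of ∂_1 are all 1, so H_0 ≅ Z^2.
  H_1: rank ker ∂_1 − rank ∂_2 = (18 − 9) − 7 = 2, and the invariant factors of ∂_2 are all 1, so H_1 ≅ Z^2.
  H_2: rank ker ∂_2 − rank ∂_3 = (8 − 7) − 0 = 1, and there is no ∂_3, so H_2 ≅ Z.

As a check, the Euler characteristic is 11 − 18 + 8 = 1, which agrees with 2 − 2 + 1 = 1.

H_0 ≅ Z^2,  H_1 ≅ Z^2,  H_2 ≅ Z.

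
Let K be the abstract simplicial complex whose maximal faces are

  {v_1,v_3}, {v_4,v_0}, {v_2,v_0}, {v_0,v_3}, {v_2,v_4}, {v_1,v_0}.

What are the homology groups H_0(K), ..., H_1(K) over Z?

Order the vertices as v_0 < v_1 < v_2 < v_3 < v_4. Listing each simplex with vertices in this order, K has dimension 1 with simplices:

  0-simplices (5): [v_0], [v_1], [v_2], [v_3], [v_4]
  1-simplices (6): [v_0,v_1], [v_0,v_2], [v_0,v_3], [v_0,v_4], [v_1,v_3], [v_2,v_4]

so the chain groups are C_0 ≅ Z^5, C_1 ≅ Z^6.

The boundary map ∂_1: C_1 → C_0 maps an edge to its endpoints' difference, ∂[p,q] = q − p.
This gives a 5×6 integer matrix of rank 4; reducing to Smith normal form yields diagonal entries (1,1,1,1).

Now H_k = ker ∂_k / im ∂_{k+1}, so:

  H_0: rank C_0 − rank ∂_1 = 5 − 4 = 1, and the invariant factors of ∂_1 are all 1, so H_0 = Z.
  H_1: rank ker ∂_1 − rank ∂_2 = (6 − 4) − 0 = 2, and there is no ∂_2, so H_1 = Z^2.

As a check, the Euler characteristic is 5 − 6 = -1, which agrees with 1 − 2 = -1.
(K is a triangulation of a wedge of 2 circles.)

H_0 = Z,  H_1 = Z^2.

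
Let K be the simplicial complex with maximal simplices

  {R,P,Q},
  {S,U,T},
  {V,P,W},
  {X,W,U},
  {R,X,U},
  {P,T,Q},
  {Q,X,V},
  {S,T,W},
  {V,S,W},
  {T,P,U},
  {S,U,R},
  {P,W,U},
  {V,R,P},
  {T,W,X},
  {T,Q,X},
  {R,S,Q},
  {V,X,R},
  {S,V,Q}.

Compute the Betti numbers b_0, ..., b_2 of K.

Fix the vertex order P < Q < R < S < T < U < V < W < X and write every simplex with vertices in increasing order. Then dim K = 2 and the simplices of K are:

  0-simplices (9): P, Q, R, S, T, U, V, W, X
  1-simplices (27): PQ, PR, PT, PU, PV, PW, QR, QS, QT, QV, QX, RS, RU, RV, RX, ST, SU, SV, SW, TU, TW, TX, UW, UX, VW, VX, WX
  2-simplices (18): PQR, PQT, PRV, PTU, PUW, PVW, QRS, QSV, QTX, QVX, RSU, RUX, RVX, STU, STW, SVW, TWX, UWX

so the chain groups are C_0 ≅ Z^9, C_1 ≅ Z^27, C_2 ≅ Z^18.

∂_1: C_1 → C_0 maps an edge to its endpoints' difference, ∂[p,q] = q − p.
The 9×27 boundary matrix has rank 8 and Smith normal form diag(1,1,1,1,1,1,1,1).

The boundary map ∂_2: C_2 → C_1 sends each 2-simplex [p,q,r] to [q,r] − [p,r] + [p,q]. For instance
  ∂PVW = VW − PW + PV,
  ∂QTX = TX − QX + QT.
As a 27×18 matrix over Z this has rank 18, with invariant factors (1,1,1,1,1,1,1,1,1,1,1,1,1,1,1,1,1,2).

Reading off H_k = ker ∂_k / im ∂_{k+1}:

  H_0: rank C_0 − rank ∂_1 = 9 − 8 = 1, and the invariant factors of ∂_1 are all 1, so H_0 ≅ Z.
  H_1: rank ker ∂_1 − rank ∂_2 = (27 − 8) − 18 = 1, and ∂_2 has invariant factor 2 > 1, so H_1 ≅ Z × Z/2.
  H_2: rank ker ∂_2 − rank ∂_3 = (18 − 18) − 0 = 0, and there is no ∂_3, so H_2 ≅ 0.

(K is a triangulation of the Klein bottle.)

Hence the Betti numbers are b_0 = 1, b_1 = 1, b_2 = 0.

b_0 = 1, b_1 = 1, b_2 = 0.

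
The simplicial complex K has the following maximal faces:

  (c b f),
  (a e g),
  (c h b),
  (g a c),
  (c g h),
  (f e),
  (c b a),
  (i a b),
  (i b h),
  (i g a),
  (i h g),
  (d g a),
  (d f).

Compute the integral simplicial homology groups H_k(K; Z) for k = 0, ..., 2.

K has 9 vertices, 20 edges, 11 triangles.
rank ∂_0 = 0, rank ∂_1 = 8 ⇒ b_0 = 9 − 0 − 8 = 1; all invariant factors of ∂_1 are 1 so no torsion. So H_0 ≅ Z.
rank ∂_1 = 8, rank ∂_2 = 10 ⇒ b_1 = 20 − 8 − 10 = 2; all invariant factors of ∂_2 are 1 so no torsion. So H_1 ≅ Z^2.
rank ∂_2 = 10, rank ∂_3 = 0 ⇒ b_2 = 11 − 10 − 0 = 1. So H_2 ≅ Z.

H_0 ≅ Z,  H_1 ≅ Z^2,  H_2 ≅ Z.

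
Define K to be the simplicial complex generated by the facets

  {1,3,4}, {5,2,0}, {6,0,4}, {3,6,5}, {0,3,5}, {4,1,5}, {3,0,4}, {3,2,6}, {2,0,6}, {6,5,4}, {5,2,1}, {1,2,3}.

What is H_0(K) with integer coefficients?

We work with the vertex ordering 0 < 1 < 2 < 3 < 4 < 5 < 6. The simplices of K, each written with vertices in increasing order, are:

  0-simplices (7): [0], [1], [2], [3], [4], [5], [6]
  1-simplices (18): [0,2], [0,3], [0,4], [0,5], [0,6], [1,2], [1,3], [1,4], [1,5], [2,3], [2,5], [2,6], [3,4], [3,5], [3,6], [4,5], [4,6], [5,6]
  2-simplices (12): [0,2,5], [0,2,6], [0,3,4], [0,3,5], [0,4,6], [1,2,3], [1,2,5], [1,3,4], [1,4,5], [2,3,6], [3,5,6], [4,5,6]

giving chain groups C_0 ≅ Z^7, C_1 ≅ Z^18, C_2 ≅ Z^12.

∂_1: C_1 → C_0 sends each edge [p,q] (with p < q) to q − p. For instance
  ∂[0,3] = [3] − [0].
The 7×18 boundary matrix has rank 6 and Smith normal form diag(1,1,1,1,1,1).

Boundary ∂_2: C_2 → C_1 acts by ∂[p,q,r] = [q,r] − [p,r] + [p,q]. For instance
  ∂[1,3,4] = [3,4] − [1,4] + [1,3],
  ∂[1,4,5] = [4,5] − [1,5] + [1,4].
The 18×12 boundary matrix has rank 12 and Smith normal form diag(1,1,1,1,1,1,1,1,1,1,1,2).

Reading off H_k = ker ∂_k / im ∂_{k+1}:

  H_0: rank C_0 − rank ∂_1 = 7 − 6 = 1, and the invariant factors of ∂_1 are all 1, so H_0 ≅ Z.

(K is a triangulation of the real projective plane RP^2.)

H_0 ≅ Z.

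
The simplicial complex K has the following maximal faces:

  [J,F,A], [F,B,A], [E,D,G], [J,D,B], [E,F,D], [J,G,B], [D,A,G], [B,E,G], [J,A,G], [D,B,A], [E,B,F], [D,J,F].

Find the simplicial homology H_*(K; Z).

Order the vertices as A < B < D < E < F < G < J. Listing each simplex with vertices in this order, K has dimension 2 with simplices:

  0-simplices (7): A, B, D, E, F, G, J
  1-simplices (18): AB, AD, AF, AG, AJ, BD, BE, BF, BG, BJ, DE, DF, DG, DJ, EF, EG, FJ, GJ
  2-simplices (12): ABD, ABF, ADG, AFJ, AGJ, BDJ, BEF, BEG, BGJ, DEF, DEG, DFJ

Hence C_0 ≅ Z^7, C_1 ≅ Z^18, C_2 ≅ Z^12.

Boundary ∂_1: C_1 → C_0 sends each edge [p,q] (with p < q) to q − p.
As a 7×18 matrix over Z this has rank 6, with invariant factors (1,1,1,1,1,1).

∂_2: C_2 → C_1 sends each 2-simplex [p,q,r] to [q,r] − [p,r] + [p,q]. For instance
  ∂BGJ = GJ − BJ + BG,
  ∂BDJ = DJ − BJ + BD.
This gives a 18×12 integer matrix of rank 12; reducing to Smith normal form yields diagonal entries (1,1,1,1,1,1,1,1,1,1,1,2).

Computing H_k = (kernel of ∂_k) / (image of ∂_{k+1}):

  H_0: rank C_0 − rank ∂_1 = 7 − 6 = 1, and the invariant factors of ∂_1 are all 1, so H_0 ≅ Z.
  H_1: rank ker ∂_1 − rank ∂_2 = (18 − 6) − 12 = 0, and ∂_2 has invariant factor 2 > 1, so H_1 ≅ Z/2Z.
  H_2: rank ker ∂_2 − rank ∂_3 = (12 − 12) − 0 = 0, and there is no ∂_3, so H_2 ≅ 0.

(K is a triangulation of the real projective plane RP^2.)

H_0 = Z,  H_1 = Z/2Z,  H_2 = 0.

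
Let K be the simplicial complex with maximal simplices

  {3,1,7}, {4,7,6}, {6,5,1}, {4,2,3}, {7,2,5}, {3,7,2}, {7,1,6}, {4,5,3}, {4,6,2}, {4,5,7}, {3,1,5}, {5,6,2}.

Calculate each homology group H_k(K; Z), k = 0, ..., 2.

H_0 = Z,  H_1 = Z/2,  H_2 = 0.

Fix the vertex order 1 < 2 < 3 < 4 < 5 < 6 < 7 and write every simplex with vertices in increasing order. Then dim K = 2 and the simplices of K are:

  0-simplices (7): [1], [2], [3], [4], [5], [6], [7]
  1-simplices (18): [1,3], [1,5], [1,6], [1,7], [2,3], [2,4], [2,5], [2,6], [2,7], [3,4], [3,5], [3,7], [4,5], [4,6], [4,7], [5,6], [5,7], [6,7]
  2-simplices (12): [1,3,5], [1,3,7], [1,5,6], [1,6,7], [2,3,4], [2,3,7], [2,4,6], [2,5,6], [2,5,7], [3,4,5], [4,5,7], [4,6,7]

giving chain groups C_0 ≅ Z^7, C_1 ≅ Z^18, C_2 ≅ Z^12.

∂_1: C_1 → C_0 is given by ∂[p,q] = [q] − [p]. For instance
  ∂[1,3] = [3] − [1].
The 7×18 boundary matrix has rank 6 and Smith normal form diag(1,1,1,1,1,1).

∂_2: C_2 → C_1 maps a triangle to the signed sum of its edges. For instance
  ∂[4,6,7] = [6,7] − [4,7] + [4,6],
  ∂[2,3,4] = [3,4] − [2,4] + [2,3].
The 18×12 boundary matrix has rank 12 and Smith normal form diag(1,1,1,1,1,1,1,1,1,1,1,2).

Computing H_k = (kernel of ∂_k) / (image of ∂_{k+1}):

  H_0: rank C_0 − rank ∂_1 = 7 − 6 = 1, and the invariant factors of ∂_1 are all 1, so H_0 = Z.
  H_1: rank ker ∂_1 − rank ∂_2 = (18 − 6) − 12 = 0, and ∂_2 has invariant factor 2 > 1, so H_1 = Z/2.
  H_2: rank ker ∂_2 − rank ∂_3 = (12 − 12) − 0 = 0, and there is no ∂_3, so H_2 = 0.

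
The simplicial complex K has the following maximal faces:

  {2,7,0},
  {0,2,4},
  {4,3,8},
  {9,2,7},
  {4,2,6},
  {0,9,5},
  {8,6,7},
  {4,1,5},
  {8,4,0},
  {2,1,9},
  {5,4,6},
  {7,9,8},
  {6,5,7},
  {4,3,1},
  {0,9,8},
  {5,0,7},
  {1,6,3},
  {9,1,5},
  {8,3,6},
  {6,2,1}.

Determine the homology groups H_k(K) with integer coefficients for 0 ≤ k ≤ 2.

H_0 ≅ Z,  H_1 ≅ Z × Z/2,  H_2 = 0.

Take the total order 0 < 1 < 2 < 3 < 4 < 5 < 6 < 7 < 8 < 9 on the vertex set. Then K (dimension 2) consists of the simplices:

  0-simplices (10): [0], [1], [2], [3], [4], [5], [6], [7], [8], [9]
  1-simplices (30): (30 of them)
  2-simplices (20): (20 of them)

Hence C_0 ≅ Z^10, C_1 ≅ Z^30, C_2 ≅ Z^20.

∂_1: C_1 → C_0 is given by ∂[p,q] = [q] − [p].
The resulting 10×30 matrix has rank 9, and its Smith normal form has invariant factors (1,1,1,1,1,1,1,1,1).

∂_2: C_2 → C_1 acts by ∂[p,q,r] = [q,r] − [p,r] + [p,q]. For instance
  ∂[1,3,6] = [3,6] − [1,6] + [1,3],
  ∂[0,5,7] = [5,7] − [0,7] + [0,5].
As a 30×20 matrix over Z this has rank 20, with invariant factors (1,1,1,1,1,1,1,1,1,1,1,1,1,1,1,1,1,1,1,2).

From H_k ≅ ker(∂_k) / im(∂_{k+1}) we obtain:

  H_0: rank C_0 − rank ∂_1 = 10 − 9 = 1, and the invariant factors of ∂_1 are all 1, so H_0 = Z.
  H_1: rank ker ∂_1 − rank ∂_2 = (30 − 9) − 20 = 1, and ∂_2 has invariant factor 2 > 1, so H_1 = Z × Z/2.
  H_2: rank ker ∂_2 − rank ∂_3 = (20 − 20) − 0 = 0, and there is no ∂_3, so H_2 = 0.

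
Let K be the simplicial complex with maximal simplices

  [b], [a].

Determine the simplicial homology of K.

H_0 ≅ Z^2.

We work with the vertex ordering a < b. The simplices of K, each written with vertices in increasing order, are:

  0-simplices (2): a, b

so the chain groups are C_0 ≅ Z^2.

From H_k ≅ ker(∂_k) / im(∂_{k+1}) we obtain:

  H_0: rank C_0 − rank ∂_1 = 2 − 0 = 2, and there is no ∂_1, so H_0 ≅ Z^2.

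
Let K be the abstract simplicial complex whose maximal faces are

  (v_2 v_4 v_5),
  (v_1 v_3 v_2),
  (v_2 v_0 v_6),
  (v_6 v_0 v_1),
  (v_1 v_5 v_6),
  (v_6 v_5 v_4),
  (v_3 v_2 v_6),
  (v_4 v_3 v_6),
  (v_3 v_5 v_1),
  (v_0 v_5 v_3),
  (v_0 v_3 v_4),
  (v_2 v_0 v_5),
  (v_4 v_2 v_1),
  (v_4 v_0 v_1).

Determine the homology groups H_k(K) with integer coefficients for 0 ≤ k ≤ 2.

We work with the vertex ordering v_0 < v_1 < v_2 < v_3 < v_4 < v_5 < v_6. The simplices of K, each written with vertices in increasing order, are:

  0-simplices (7): [v_0], [v_1], [v_2], [v_3], [v_4], [v_5], [v_6]
  1-simplices (21): (21 of them)
  2-simplices (14): (14 of them)

so the chain groups are C_0 ≅ Z^7, C_1 ≅ Z^21, C_2 ≅ Z^14.

Boundary ∂_1: C_1 → C_0 sends each edge [p,q] (with p < q) to q − p. For instance
  ∂[v_0,v_2] = [v_2] − [v_0].
The resulting 7×21 matrix has rank 6, and its Smith normal form has invariant factors (1,1,1,1,1,1).

The boundary map ∂_2: C_2 → C_1 sends each 2-simplex [p,q,r] to [q,r] − [p,r] + [p,q]. For instance
  ∂[v_1,v_5,v_6] = [v_5,v_6] − [v_1,v_6] + [v_1,v_5],
  ∂[v_4,v_5,v_6] = [v_5,v_6] − [v_4,v_6] + [v_4,v_5].
The 21×14 boundary matrix has rank 13 and Smith normal form diag(1,1,1,1,1,1,1,1,1,1,1,1,1).

Reading off H_k = ker ∂_k / im ∂_{k+1}:

  H_0: rank C_0 − rank ∂_1 = 7 − 6 = 1, and the invariant factors of ∂_1 are all 1, so H_0 = Z.
  H_1: rank ker ∂_1 − rank ∂_2 = (21 − 6) − 13 = 2, and the invariant factors of ∂_2 are all 1, so H_1 = Z^2.
  H_2: rank ker ∂_2 − rank ∂_3 = (14 − 13) − 0 = 1, and there is no ∂_3, so H_2 = Z.

H_0 ≅ Z,  H_1 ≅ Z^2,  H_2 ≅ Z.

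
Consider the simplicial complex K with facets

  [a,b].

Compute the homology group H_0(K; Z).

K has 2 vertices, 1 edge.
rank ∂_0 = 0, rank ∂_1 = 1 ⇒ b_0 = 2 − 0 − 1 = 1; all invariant factors of ∂_1 are 1 so no torsion. So H_0 = Z.

H_0 = Z.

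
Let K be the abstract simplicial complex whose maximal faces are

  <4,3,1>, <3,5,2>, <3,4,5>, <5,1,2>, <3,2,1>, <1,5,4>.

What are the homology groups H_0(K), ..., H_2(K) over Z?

K has 5 vertices, 9 edges, 6 triangles.
rank ∂_0 = 0, rank ∂_1 = 4 ⇒ b_0 = 5 − 0 − 4 = 1; all invariant factors of ∂_1 are 1 so no torsion. So H_0 ≅ Z.
rank ∂_1 = 4, rank ∂_2 = 5 ⇒ b_1 = 9 − 4 − 5 = 0; all invariant factors of ∂_2 are 1 so no torsion. So H_1 ≅ 0.
rank ∂_2 = 5, rank ∂_3 = 0 ⇒ b_2 = 6 − 5 − 0 = 1. So H_2 ≅ Z.

H_0 ≅ Z,  H_1 = 0,  H_2 ≅ Z.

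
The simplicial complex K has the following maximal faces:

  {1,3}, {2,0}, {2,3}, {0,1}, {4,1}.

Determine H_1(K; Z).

H_1 = Z.

We work with the vertex ordering 0 < 1 < 2 < 3 < 4. The simplices of K, each written with vertices in increasing order, are:

  0-simplices (5): [0], [1], [2], [3], [4]
  1-simplices (5): [0,1], [0,2], [1,3], [1,4], [2,3]

giving chain groups C_0 ≅ Z^5, C_1 ≅ Z^5.

The boundary map ∂_1: C_1 → C_0 sends each edge [p,q] (with p < q) to q − p.
The 5×5 boundary matrix has rank 4 and Smith normal form diag(1,1,1,1).

Now H_k = ker ∂_k / im ∂_{k+1}, so:

  H_1: rank ker ∂_1 − rank ∂_2 = (5 − 4) − 0 = 1, and there is no ∂_2, so H_1 ≅ Z.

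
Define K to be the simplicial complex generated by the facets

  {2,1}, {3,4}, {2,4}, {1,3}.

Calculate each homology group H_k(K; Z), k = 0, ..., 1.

H_0 = Z,  H_1 = Z.

Fix the vertex order 1 < 2 < 3 < 4 and write every simplex with vertices in increasing order. Then dim K = 1 and the simplices of K are:

  0-simplices (4): [1], [2], [3], [4]
  1-simplices (4): [1,2], [1,3], [2,4], [3,4]

so the chain groups are C_0 ≅ Z^4, C_1 ≅ Z^4.

The boundary map ∂_1: C_1 → C_0 is given by ∂[p,q] = [q] − [p]. For instance
  ∂[1,2] = [2] − [1].
The 4×4 boundary matrix has rank 3 and Smith normal form diag(1,1,1).

From H_k ≅ ker(∂_k) / im(∂_{k+1}) we obtain:

  H_0: rank C_0 − rank ∂_1 = 4 − 3 = 1, and the invariant factors of ∂_1 are all 1, so H_0 = Z.
  H_1: rank ker ∂_1 − rank ∂_2 = (4 − 3) − 0 = 1, and there is no ∂_2, so H_1 = Z.

(K is a triangulation of the circle S^1.)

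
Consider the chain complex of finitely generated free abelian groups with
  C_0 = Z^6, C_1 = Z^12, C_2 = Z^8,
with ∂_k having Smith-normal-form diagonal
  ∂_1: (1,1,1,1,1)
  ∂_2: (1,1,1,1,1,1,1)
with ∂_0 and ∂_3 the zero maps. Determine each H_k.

H_0: b_0 = 6 − 0 − 5 = 1; torsion from ∂_1 factors > 1: none. So H_0 = Z.
H_1: b_1 = 12 − 5 − 7 = 0; torsion from ∂_2 factors > 1: none. So H_1 = 0.
H_2: b_2 = 8 − 7 − 0 = 1; torsion from ∂_3 factors > 1: none. So H_2 = Z.

H_0 = Z,  H_1 = 0,  H_2 = Z.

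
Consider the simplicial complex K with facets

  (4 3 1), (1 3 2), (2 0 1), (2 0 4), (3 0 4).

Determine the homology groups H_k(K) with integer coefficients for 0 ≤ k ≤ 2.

H_0 ≅ Z,  H_1 ≅ Z,  H_2 = 0.

Fix the vertex order 0 < 1 < 2 < 3 < 4 and write every simplex with vertices in increasing order. Then dim K = 2 and the simplices of K are:

  0-simplices (5): [0], [1], [2], [3], [4]
  1-simplices (10): [0,1], [0,2], [0,3], [0,4], [1,2], [1,3], [1,4], [2,3], [2,4], [3,4]
  2-simplices (5): [0,1,2], [0,2,4], [0,3,4], [1,2,3], [1,3,4]

so the chain groups are C_0 ≅ Z^5, C_1 ≅ Z^10, C_2 ≅ Z^5.

∂_1: C_1 → C_0 is given by ∂[p,q] = [q] − [p]. For instance
  ∂[1,2] = [2] − [1].
This gives a 5×10 integer matrix of rank 4; reducing to Smith normal form yields diagonal entries (1,1,1,1).

Boundary ∂_2: C_2 → C_1 maps a triangle to the signed sum of its edges. For instance
  ∂[0,2,4] = [2,4] − [0,4] + [0,2],
  ∂[1,3,4] = [3,4] − [1,4] + [1,3].
The resulting 10×5 matrix has rank 5, and its Smith normal form has invariant factors (1,1,1,1,1).

Now H_k = ker ∂_k / im ∂_{k+1}, so:

  H_0: rank C_0 − rank ∂_1 = 5 − 4 = 1, and the invariant factors of ∂_1 are all 1, so H_0 ≅ Z.
  H_1: rank ker ∂_1 − rank ∂_2 = (10 − 4) − 5 = 1, and the invariant factors of ∂_2 are all 1, so H_1 ≅ Z.
  H_2: rank ker ∂_2 − rank ∂_3 = (5 − 5) − 0 = 0, and there is no ∂_3, so H_2 ≅ 0.

As a check, the Euler characteristic is 5 − 10 + 5 = 0, which agrees with 1 − 1 + 0 = 0.
(K is a triangulation of the Möbius band.)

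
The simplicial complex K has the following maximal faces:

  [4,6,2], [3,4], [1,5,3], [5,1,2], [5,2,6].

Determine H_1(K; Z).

H_1 = Z.

Take the total order 1 < 2 < 3 < 4 < 5 < 6 on the vertex set. Then K (dimension 2) consists of the simplices:

  0-simplices (6): [1], [2], [3], [4], [5], [6]
  1-simplices (10): [1,2], [1,3], [1,5], [2,4], [2,5], [2,6], [3,4], [3,5], [4,6], [5,6]
  2-simplices (4): [1,2,5], [1,3,5], [2,4,6], [2,5,6]

Hence C_0 ≅ Z^6, C_1 ≅ Z^10, C_2 ≅ Z^4.

∂_1: C_1 → C_0 maps an edge to its endpoints' difference, ∂[p,q] = q − p.
This gives a 6×10 integer matrix of rank 5; reducing to Smith normal form yields diagonal entries (1,1,1,1,1).

The boundary map ∂_2: C_2 → C_1 acts by ∂[p,q,r] = [q,r] − [p,r] + [p,q]. For instance
  ∂[1,2,5] = [2,5] − [1,5] + [1,2],
  ∂[2,4,6] = [4,6] − [2,6] + [2,4].
The 10×4 boundary matrix has rank 4 and Smith normal form diag(1,1,1,1).

Reading off H_k = ker ∂_k / im ∂_{k+1}:

  H_1: rank ker ∂_1 − rank ∂_2 = (10 − 5) − 4 = 1, and the invariant factors of ∂_2 are all 1, so H_1 ≅ Z.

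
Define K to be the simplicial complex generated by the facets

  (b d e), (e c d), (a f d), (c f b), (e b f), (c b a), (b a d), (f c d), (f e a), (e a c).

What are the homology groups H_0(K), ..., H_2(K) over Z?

We work with the vertex ordering a < b < c < d < e < f. The simplices of K, each written with vertices in increasing order, are:

  0-simplices (6): a, b, c, d, e, f
  1-simplices (15): ab, ac, ad, ae, af, bc, bd, be, bf, cd, ce, cf, de, df, ef
  2-simplices (10): abc, abd, ace, adf, aef, bcf, bde, bef, cde, cdf

Hence C_0 ≅ Z^6, C_1 ≅ Z^15, C_2 ≅ Z^10.

∂_1: C_1 → C_0 is given by ∂[p,q] = [q] − [p]. For instance
  ∂ef = f − e.
As a 6×15 matrix over Z this has rank 5, with invariant factors (1,1,1,1,1).

The boundary map ∂_2: C_2 → C_1 sends each 2-simplex [p,q,r] to [q,r] − [p,r] + [p,q]. For instance
  ∂bde = de − be + bd,
  ∂aef = ef − af + ae.
As a 15×10 matrix over Z this has rank 10, with invariant factors (1,1,1,1,1,1,1,1,1,2).

Now H_k = ker ∂_k / im ∂_{k+1}, so:

  H_0: rank C_0 − rank ∂_1 = 6 − 5 = 1, and the invariant factors of ∂_1 are all 1, so H_0 ≅ Z.
  H_1: rank ker ∂_1 − rank ∂_2 = (15 − 5) − 10 = 0, and ∂_2 has invariant factor 2 > 1, so H_1 ≅ Z/2Z.
  H_2: rank ker ∂_2 − rank ∂_3 = (10 − 10) − 0 = 0, and there is no ∂_3, so H_2 ≅ 0.

As a check, the Euler characteristic is 6 − 15 + 10 = 1, which agrees with 1 − 0 + 0 = 1.

H_0 ≅ Z,  H_1 ≅ Z/2Z,  H_2 = 0.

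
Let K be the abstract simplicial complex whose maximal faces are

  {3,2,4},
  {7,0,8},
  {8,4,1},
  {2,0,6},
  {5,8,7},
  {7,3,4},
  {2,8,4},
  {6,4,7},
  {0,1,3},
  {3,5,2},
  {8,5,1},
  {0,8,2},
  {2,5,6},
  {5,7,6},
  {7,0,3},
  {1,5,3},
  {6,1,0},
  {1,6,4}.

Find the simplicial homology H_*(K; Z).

H_0 ≅ Z,  H_1 ≅ Z^2,  H_2 ≅ Z.

Fix the vertex order 0 < 1 < 2 < 3 < 4 < 5 < 6 < 7 < 8 and write every simplex with vertices in increasing order. Then dim K = 2 and the simplices of K are:

  0-simplices (9): [0], [1], [2], [3], [4], [5], [6], [7], [8]
  1-simplices (27): (27 of them)
  2-simplices (18): [0,1,3], [0,1,6], [0,2,6], [0,2,8], [0,3,7], [0,7,8], [1,3,5], [1,4,6], [1,4,8], [1,5,8], [2,3,4], [2,3,5], [2,4,8], [2,5,6], [3,4,7], [4,6,7], [5,6,7], [5,7,8]

giving chain groups C_0 ≅ Z^9, C_1 ≅ Z^27, C_2 ≅ Z^18.

The boundary map ∂_1: C_1 → C_0 is given by ∂[p,q] = [q] − [p].
This gives a 9×27 integer matrix of rank 8; reducing to Smith normal form yields diagonal entries (1,1,1,1,1,1,1,1).

Boundary ∂_2: C_2 → C_1 sends each 2-simplex [p,q,r] to [q,r] − [p,r] + [p,q]. For instance
  ∂[1,5,8] = [5,8] − [1,8] + [1,5],
  ∂[2,4,8] = [4,8] − [2,8] + [2,4].
The 27×18 boundary matrix has rank 17 and Smith normal form diag(1,1,1,1,1,1,1,1,1,1,1,1,1,1,1,1,1).

From H_k ≅ ker(∂_k) / im(∂_{k+1}) we obtain:

  H_0: rank C_0 − rank ∂_1 = 9 − 8 = 1, and the invariant factors of ∂_1 are all 1, so H_0 ≅ Z.
  H_1: rank ker ∂_1 − rank ∂_2 = (27 − 8) − 17 = 2, and the invariant factors of ∂_2 are all 1, so H_1 ≅ Z^2.
  H_2: rank ker ∂_2 − rank ∂_3 = (18 − 17) − 0 = 1, and there is no ∂_3, so H_2 ≅ Z.

As a check, the Euler characteristic is 9 − 27 + 18 = 0, which agrees with 1 − 2 + 1 = 0.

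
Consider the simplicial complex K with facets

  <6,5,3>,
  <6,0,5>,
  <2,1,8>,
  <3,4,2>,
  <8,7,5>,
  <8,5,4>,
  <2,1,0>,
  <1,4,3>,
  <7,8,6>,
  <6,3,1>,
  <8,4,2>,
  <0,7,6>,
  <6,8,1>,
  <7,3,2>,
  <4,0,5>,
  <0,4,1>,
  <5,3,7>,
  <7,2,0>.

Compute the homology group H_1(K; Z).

We work with the vertex ordering 0 < 1 < 2 < 3 < 4 < 5 < 6 < 7 < 8. The simplices of K, each written with vertices in increasing order, are:

  0-simplices (9): [0], [1], [2], [3], [4], [5], [6], [7], [8]
  1-simplices (27): (27 of them)
  2-simplices (18): [0,1,2], [0,1,4], [0,2,7], [0,4,5], [0,5,6], [0,6,7], [1,2,8], [1,3,4], [1,3,6], [1,6,8], [2,3,4], [2,3,7], [2,4,8], [3,5,6], [3,5,7], [4,5,8], [5,7,8], [6,7,8]

Hence C_0 ≅ Z^9, C_1 ≅ Z^27, C_2 ≅ Z^18.

∂_1: C_1 → C_0 sends each edge [p,q] (with p < q) to q − p.
The 9×27 boundary matrix has rank 8 and Smith normal form diag(1,1,1,1,1,1,1,1).

Boundary ∂_2: C_2 → C_1 acts by ∂[p,q,r] = [q,r] − [p,r] + [p,q]. For instance
  ∂[1,3,6] = [3,6] − [1,6] + [1,3],
  ∂[2,3,7] = [3,7] − [2,7] + [2,3].
The resulting 27×18 matrix has rank 18, and its Smith normal form has invariant factors (1,1,1,1,1,1,1,1,1,1,1,1,1,1,1,1,1,2).

From H_k ≅ ker(∂_k) / im(∂_{k+1}) we obtain:

  H_1: rank ker ∂_1 − rank ∂_2 = (27 − 8) − 18 = 1, and ∂_2 has invariant factor 2 > 1, so H_1 ≅ Z ⊕ Z/2Z.

H_1 = Z ⊕ Z/2Z.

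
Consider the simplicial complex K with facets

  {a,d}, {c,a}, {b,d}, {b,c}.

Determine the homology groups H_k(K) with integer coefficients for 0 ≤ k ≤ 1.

Order the vertices as a < b < c < d. Listing each simplex with vertices in this order, K has dimension 1 with simplices:

  0-simplices (4): a, b, c, d
  1-simplices (4): ac, ad, bc, bd

Hence C_0 ≅ Z^4, C_1 ≅ Z^4.

Boundary ∂_1: C_1 → C_0 maps an edge to its endpoints' difference, ∂[p,q] = q − p.
As a 4×4 matrix over Z this has rank 3, with invariant factors (1,1,1).

From H_k ≅ ker(∂_k) / im(∂_{k+1}) we obtain:

  H_0: rank C_0 − rank ∂_1 = 4 − 3 = 1, and the invariant factors of ∂_1 are all 1, so H_0 = Z.
  H_1: rank ker ∂_1 − rank ∂_2 = (4 − 3) − 0 = 1, and there is no ∂_2, so H_1 = Z.

As a check, the Euler characteristic is 4 − 4 = 0, which agrees with 1 − 1 = 0.

H_0 ≅ Z,  H_1 ≅ Z.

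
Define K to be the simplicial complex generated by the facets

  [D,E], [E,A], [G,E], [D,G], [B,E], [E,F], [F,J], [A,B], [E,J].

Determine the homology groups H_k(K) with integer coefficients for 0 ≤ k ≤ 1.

Order the vertices as A < B < D < E < F < G < J. Listing each simplex with vertices in this order, K has dimension 1 with simplices:

  0-simplices (7): A, B, D, E, F, G, J
  1-simplices (9): AB, AE, BE, DE, DG, EF, EG, EJ, FJ

giving chain groups C_0 ≅ Z^7, C_1 ≅ Z^9.

∂_1: C_1 → C_0 maps an edge to its endpoints' difference, ∂[p,q] = q − p.
The 7×9 boundary matrix has rank 6 and Smith normal form diag(1,1,1,1,1,1).

Computing H_k = (kernel of ∂_k) / (image of ∂_{k+1}):

  H_0: rank C_0 − rank ∂_1 = 7 − 6 = 1, and the invariant factors of ∂_1 are all 1, so H_0 = Z.
  H_1: rank ker ∂_1 − rank ∂_2 = (9 − 6) − 0 = 3, and there is no ∂_2, so H_1 = Z^3.

As a check, the Euler characteristic is 7 − 9 = -2, which agrees with 1 − 3 = -2.

H_0 = Z,  H_1 = Z^3.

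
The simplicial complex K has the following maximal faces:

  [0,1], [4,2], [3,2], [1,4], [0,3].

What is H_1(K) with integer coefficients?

H_1 = Z.

Fix the vertex order 0 < 1 < 2 < 3 < 4 and write every simplex with vertices in increasing order. Then dim K = 1 and the simplices of K are:

  0-simplices (5): [0], [1], [2], [3], [4]
  1-simplices (5): [0,1], [0,3], [1,4], [2,3], [2,4]

giving chain groups C_0 ≅ Z^5, C_1 ≅ Z^5.

∂_1: C_1 → C_0 sends each edge [p,q] (with p < q) to q − p. For instance
  ∂[2,3] = [3] − [2].
As a 5×5 matrix over Z this has rank 4, with invariant factors (1,1,1,1).

From H_k ≅ ker(∂_k) / im(∂_{k+1}) we obtain:

  H_1: rank ker ∂_1 − rank ∂_2 = (5 − 4) − 0 = 1, and there is no ∂_2, so H_1 = Z.

(K is a triangulation of the circle S^1.)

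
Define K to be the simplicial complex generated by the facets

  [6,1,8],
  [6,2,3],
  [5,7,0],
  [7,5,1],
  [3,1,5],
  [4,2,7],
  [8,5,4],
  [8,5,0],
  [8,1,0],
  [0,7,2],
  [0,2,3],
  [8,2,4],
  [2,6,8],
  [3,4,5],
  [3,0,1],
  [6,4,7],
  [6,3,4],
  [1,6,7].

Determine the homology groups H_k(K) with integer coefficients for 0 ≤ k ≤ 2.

H_0 = Z,  H_1 = Z × Z/2,  H_2 = 0.

Order the vertices as 0 < 1 < 2 < 3 < 4 < 5 < 6 < 7 < 8. Listing each simplex with vertices in this order, K has dimension 2 with simplices:

  0-simplices (9): [0], [1], [2], [3], [4], [5], [6], [7], [8]
  1-simplices (27): (27 of them)
  2-simplices (18): [0,1,3], [0,1,8], [0,2,3], [0,2,7], [0,5,7], [0,5,8], [1,3,5], [1,5,7], [1,6,7], [1,6,8], [2,3,6], [2,4,7], [2,4,8], [2,6,8], [3,4,5], [3,4,6], [4,5,8], [4,6,7]

so the chain groups are C_0 ≅ Z^9, C_1 ≅ Z^27, C_2 ≅ Z^18.

∂_1: C_1 → C_0 sends each edge [p,q] (with p < q) to q − p. For instance
  ∂[3,5] = [5] − [3].
As a 9×27 matrix over Z this has rank 8, with invariant factors (1,1,1,1,1,1,1,1).

The boundary map ∂_2: C_2 → C_1 maps a triangle to the signed sum of its edges. For instance
  ∂[0,2,3] = [2,3] − [0,3] + [0,2],
  ∂[0,5,7] = [5,7] − [0,7] + [0,5].
The 27×18 boundary matrix has rank 18 and Smith normal form diag(1,1,1,1,1,1,1,1,1,1,1,1,1,1,1,1,1,2).

Now H_k = ker ∂_k / im ∂_{k+1}, so:

  H_0: rank C_0 − rank ∂_1 = 9 − 8 = 1, and the invariant factors of ∂_1 are all 1, so H_0 = Z.
  H_1: rank ker ∂_1 − rank ∂_2 = (27 − 8) − 18 = 1, and ∂_2 has invariant factor 2 > 1, so H_1 = Z × Z/2.
  H_2: rank ker ∂_2 − rank ∂_3 = (18 − 18) − 0 = 0, and there is no ∂_3, so H_2 = 0.

As a check, the Euler characteristic is 9 − 27 + 18 = 0, which agrees with 1 − 1 + 0 = 0.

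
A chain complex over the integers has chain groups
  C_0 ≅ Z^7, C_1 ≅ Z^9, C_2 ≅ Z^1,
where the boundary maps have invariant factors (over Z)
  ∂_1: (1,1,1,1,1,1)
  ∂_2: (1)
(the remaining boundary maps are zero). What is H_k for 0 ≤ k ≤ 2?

H_0: b_0 = 7 − 0 − 6 = 1; torsion from ∂_1 factors > 1: none. So H_0 ≅ Z.
H_1: b_1 = 9 − 6 − 1 = 2; torsion from ∂_2 factors > 1: none. So H_1 ≅ Z^2.
H_2: b_2 = 1 − 1 − 0 = 0; torsion from ∂_3 factors > 1: none. So H_2 ≅ 0.

H_0 ≅ Z,  H_1 ≅ Z^2,  H_2 = 0.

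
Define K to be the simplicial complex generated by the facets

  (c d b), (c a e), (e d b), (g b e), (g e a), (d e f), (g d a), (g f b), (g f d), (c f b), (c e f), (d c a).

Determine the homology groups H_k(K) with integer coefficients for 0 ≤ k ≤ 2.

H_0 = Z,  H_1 = Z/2,  H_2 = 0.

Order the vertices as a < b < c < d < e < f < g. Listing each simplex with vertices in this order, K has dimension 2 with simplices:

  0-simplices (7): a, b, c, d, e, f, g
  1-simplices (18): ac, ad, ae, ag, bc, bd, be, bf, bg, cd, ce, cf, de, df, dg, ef, eg, fg
  2-simplices (12): acd, ace, adg, aeg, bcd, bcf, bde, beg, bfg, cef, def, dfg

Hence C_0 ≅ Z^7, C_1 ≅ Z^18, C_2 ≅ Z^12.

Boundary ∂_1: C_1 → C_0 sends each edge [p,q] (with p < q) to q − p.
The 7×18 boundary matrix has rank 6 and Smith normal form diag(1,1,1,1,1,1).

The boundary map ∂_2: C_2 → C_1 maps a triangle to the signed sum of its edges. For instance
  ∂bcd = cd − bd + bc,
  ∂aeg = eg − ag + ae.
This gives a 18×12 integer matrix of rank 12; reducing to Smith normal form yields diagonal entries (1,1,1,1,1,1,1,1,1,1,1,2).

From H_k ≅ ker(∂_k) / im(∂_{k+1}) we obtain:

  H_0: rank C_0 − rank ∂_1 = 7 − 6 = 1, and the invariant factors of ∂_1 are all 1, so H_0 = Z.
  H_1: rank ker ∂_1 − rank ∂_2 = (18 − 6) − 12 = 0, and ∂_2 has invariant factor 2 > 1, so H_1 = Z/2.
  H_2: rank ker ∂_2 − rank ∂_3 = (12 − 12) − 0 = 0, and there is no ∂_3, so H_2 = 0.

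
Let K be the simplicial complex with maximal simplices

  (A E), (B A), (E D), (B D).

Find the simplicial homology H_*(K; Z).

H_0 ≅ Z,  H_1 ≅ Z.

We work with the vertex ordering A < B < D < E. The simplices of K, each written with vertices in increasing order, are:

  0-simplices (4): A, B, D, E
  1-simplices (4): AB, AE, BD, DE

Hence C_0 ≅ Z^4, C_1 ≅ Z^4.

∂_1: C_1 → C_0 maps an edge to its endpoints' difference, ∂[p,q] = q − p. For instance
  ∂AB = B − A.
The resulting 4×4 matrix has rank 3, and its Smith normal form has invariant factors (1,1,1).

Computing H_k = (kernel of ∂_k) / (image of ∂_{k+1}):

  H_0: rank C_0 − rank ∂_1 = 4 − 3 = 1, and the invariant factors of ∂_1 are all 1, so H_0 ≅ Z.
  H_1: rank ker ∂_1 − rank ∂_2 = (4 − 3) − 0 = 1, and there is no ∂_2, so H_1 ≅ Z.

As a check, the Euler characteristic is 4 − 4 = 0, which agrees with 1 − 1 = 0.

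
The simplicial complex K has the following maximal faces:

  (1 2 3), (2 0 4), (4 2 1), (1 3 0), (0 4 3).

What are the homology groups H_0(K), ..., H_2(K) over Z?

Fix the vertex order 0 < 1 < 2 < 3 < 4 and write every simplex with vertices in increasing order. Then dim K = 2 and the simplices of K are:

  0-simplices (5): [0], [1], [2], [3], [4]
  1-simplices (10): [0,1], [0,2], [0,3], [0,4], [1,2], [1,3], [1,4], [2,3], [2,4], [3,4]
  2-simplices (5): [0,1,3], [0,2,4], [0,3,4], [1,2,3], [1,2,4]

so the chain groups are C_0 ≅ Z^5, C_1 ≅ Z^10, C_2 ≅ Z^5.

The boundary map ∂_1: C_1 → C_0 sends each edge [p,q] (with p < q) to q − p. For instance
  ∂[3,4] = [4] − [3].
The 5×10 boundary matrix has rank 4 and Smith normal form diag(1,1,1,1).

∂_2: C_2 → C_1 maps a triangle to the signed sum of its edges. For instance
  ∂[1,2,4] = [2,4] − [1,4] + [1,2],
  ∂[1,2,3] = [2,3] − [1,3] + [1,2].
The 10×5 boundary matrix has rank 5 and Smith normal form diag(1,1,1,1,1).

Now H_k = ker ∂_k / im ∂_{k+1}, so:

  H_0: rank C_0 − rank ∂_1 = 5 − 4 = 1, and the invariant factors of ∂_1 are all 1, so H_0 ≅ Z.
  H_1: rank ker ∂_1 − rank ∂_2 = (10 − 4) − 5 = 1, and the invariant factors of ∂_2 are all 1, so H_1 ≅ Z.
  H_2: rank ker ∂_2 − rank ∂_3 = (5 − 5) − 0 = 0, and there is no ∂_3, so H_2 ≅ 0.

H_0 ≅ Z,  H_1 ≅ Z,  H_2 = 0.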